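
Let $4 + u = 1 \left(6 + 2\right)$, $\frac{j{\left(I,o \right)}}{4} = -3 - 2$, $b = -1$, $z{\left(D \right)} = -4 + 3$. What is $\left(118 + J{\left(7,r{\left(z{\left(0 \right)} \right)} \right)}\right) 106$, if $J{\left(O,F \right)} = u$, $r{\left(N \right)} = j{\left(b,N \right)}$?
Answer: $12932$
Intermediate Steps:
$z{\left(D \right)} = -1$
$j{\left(I,o \right)} = -20$ ($j{\left(I,o \right)} = 4 \left(-3 - 2\right) = 4 \left(-5\right) = -20$)
$u = 4$ ($u = -4 + 1 \left(6 + 2\right) = -4 + 1 \cdot 8 = -4 + 8 = 4$)
$r{\left(N \right)} = -20$
$J{\left(O,F \right)} = 4$
$\left(118 + J{\left(7,r{\left(z{\left(0 \right)} \right)} \right)}\right) 106 = \left(118 + 4\right) 106 = 122 \cdot 106 = 12932$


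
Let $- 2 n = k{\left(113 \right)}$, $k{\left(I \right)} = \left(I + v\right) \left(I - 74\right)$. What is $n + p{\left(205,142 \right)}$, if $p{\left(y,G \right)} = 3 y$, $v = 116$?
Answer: $- \frac{7701}{2} \approx -3850.5$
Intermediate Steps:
$k{\left(I \right)} = \left(-74 + I\right) \left(116 + I\right)$ ($k{\left(I \right)} = \left(I + 116\right) \left(I - 74\right) = \left(116 + I\right) \left(-74 + I\right) = \left(-74 + I\right) \left(116 + I\right)$)
$n = - \frac{8931}{2}$ ($n = - \frac{-8584 + 113^{2} + 42 \cdot 113}{2} = - \frac{-8584 + 12769 + 4746}{2} = \left(- \frac{1}{2}\right) 8931 = - \frac{8931}{2} \approx -4465.5$)
$n + p{\left(205,142 \right)} = - \frac{8931}{2} + 3 \cdot 205 = - \frac{8931}{2} + 615 = - \frac{7701}{2}$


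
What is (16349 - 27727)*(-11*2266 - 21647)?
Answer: 529907594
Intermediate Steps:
(16349 - 27727)*(-11*2266 - 21647) = -11378*(-24926 - 21647) = -11378*(-46573) = 529907594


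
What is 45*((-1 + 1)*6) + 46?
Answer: 46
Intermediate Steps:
45*((-1 + 1)*6) + 46 = 45*(0*6) + 46 = 45*0 + 46 = 0 + 46 = 46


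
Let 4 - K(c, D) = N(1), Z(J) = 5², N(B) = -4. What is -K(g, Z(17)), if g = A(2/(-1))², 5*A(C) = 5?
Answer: -8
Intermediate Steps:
A(C) = 1 (A(C) = (⅕)*5 = 1)
Z(J) = 25
g = 1 (g = 1² = 1)
K(c, D) = 8 (K(c, D) = 4 - 1*(-4) = 4 + 4 = 8)
-K(g, Z(17)) = -1*8 = -8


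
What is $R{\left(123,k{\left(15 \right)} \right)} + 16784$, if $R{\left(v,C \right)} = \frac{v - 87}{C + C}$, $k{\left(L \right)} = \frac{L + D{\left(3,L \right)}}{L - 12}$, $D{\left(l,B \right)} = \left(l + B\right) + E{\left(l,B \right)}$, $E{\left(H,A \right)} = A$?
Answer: $\frac{134281}{8} \approx 16785.0$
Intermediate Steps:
$D{\left(l,B \right)} = l + 2 B$ ($D{\left(l,B \right)} = \left(l + B\right) + B = \left(B + l\right) + B = l + 2 B$)
$k{\left(L \right)} = \frac{3 + 3 L}{-12 + L}$ ($k{\left(L \right)} = \frac{L + \left(3 + 2 L\right)}{L - 12} = \frac{3 + 3 L}{-12 + L}$)
$R{\left(v,C \right)} = \frac{-87 + v}{2 C}$
$R{\left(123,k{\left(15 \right)} \right)} + 16784 = \frac{-87 + 123}{2 \frac{3 \left(1 + 15\right)}{-12 + 15}} + 16784 = \frac{1}{2} \frac{1}{3 \cdot \frac{1}{3} \cdot 16} \cdot 36 + 16784 = \frac{1}{2} \cdot \frac{1}{16} \cdot 36 + 16784 = \frac{9}{8} + 16784 = \frac{134281}{8}$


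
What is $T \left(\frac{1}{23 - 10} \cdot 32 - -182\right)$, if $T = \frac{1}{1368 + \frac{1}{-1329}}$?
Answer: $\frac{3186942}{23634923} \approx 0.13484$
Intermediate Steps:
$T = \frac{1329}{1818071}$ ($T = \frac{1}{1368 - \frac{1}{1329}} = \frac{1}{\frac{1818071}{1329}} = \frac{1329}{1818071} \approx 0.00073099$)
$T \left(\frac{1}{23 - 10} \cdot 32 - -182\right) = \frac{1329 \left(\frac{1}{23 - 10} \cdot 32 - -182\right)}{1818071} = \frac{1329 \left(\frac{1}{13} \cdot 32 + 182\right)}{1818071} = \frac{1329 \left(\frac{32}{13} + 182\right)}{1818071} = \frac{1329}{1818071} \cdot \frac{2398}{13} = \frac{3186942}{23634923}$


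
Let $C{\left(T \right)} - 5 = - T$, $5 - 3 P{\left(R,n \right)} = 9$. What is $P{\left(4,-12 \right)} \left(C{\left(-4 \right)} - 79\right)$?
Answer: $\frac{280}{3} \approx 93.333$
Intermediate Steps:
$P{\left(R,n \right)} = - \frac{4}{3}$ ($P{\left(R,n \right)} = \frac{5}{3} - 3 = - \frac{4}{3}$)
$C{\left(T \right)} = 5 - T$
$P{\left(4,-12 \right)} \left(C{\left(-4 \right)} - 79\right) = - \frac{4 \left(\left(5 - -4\right) - 79\right)}{3} = - \frac{4 \left(\left(5 + 4\right) - 79\right)}{3} = - \frac{4 \left(9 - 79\right)}{3} = \left(- \frac{4}{3}\right) \left(-70\right) = \frac{280}{3}$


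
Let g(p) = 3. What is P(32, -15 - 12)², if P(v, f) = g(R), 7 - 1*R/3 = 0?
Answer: 9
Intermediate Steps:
R = 21 (R = 21 - 3*0 = 21 + 0 = 21)
P(v, f) = 3
P(32, -15 - 12)² = 3² = 9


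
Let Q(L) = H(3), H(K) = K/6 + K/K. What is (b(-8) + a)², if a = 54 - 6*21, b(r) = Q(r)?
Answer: 19881/4 ≈ 4970.3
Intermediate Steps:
H(K) = 1 + K/6 (H(K) = K*(⅙) + 1 = K/6 + 1 = 1 + K/6)
Q(L) = 3/2 (Q(L) = 1 + (⅙)*3 = 1 + ½ = 3/2)
b(r) = 3/2
a = -72 (a = 54 - 1*126 = 54 - 126 = -72)
(b(-8) + a)² = (3/2 - 72)² = (-141/2)² = 19881/4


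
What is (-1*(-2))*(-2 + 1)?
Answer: -2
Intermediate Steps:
(-1*(-2))*(-2 + 1) = 2*(-1) = -2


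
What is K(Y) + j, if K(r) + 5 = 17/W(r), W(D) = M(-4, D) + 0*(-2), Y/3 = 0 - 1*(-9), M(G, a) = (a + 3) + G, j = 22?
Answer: 459/26 ≈ 17.654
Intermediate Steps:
M(G, a) = 3 + G + a (M(G, a) = (3 + a) + G = 3 + G + a)
Y = 27 (Y = 3*(0 - 1*(-9)) = 3*(0 + 9) = 3*9 = 27)
W(D) = -1 + D (W(D) = (3 - 4 + D) + 0*(-2) = (-1 + D) + 0 = -1 + D)
K(r) = -5 + 17/(-1 + r)
K(Y) + j = (22 - 5*27)/(-1 + 27) + 22 = (22 - 135)/26 + 22 = (1/26)*(-113) + 22 = -113/26 + 22 = 459/26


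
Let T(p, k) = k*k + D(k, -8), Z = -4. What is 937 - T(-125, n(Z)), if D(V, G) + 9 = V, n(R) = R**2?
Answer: 674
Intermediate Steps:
D(V, G) = -9 + V
T(p, k) = -9 + k + k**2 (T(p, k) = k*k + (-9 + k) = k**2 + (-9 + k) = -9 + k + k**2)
937 - T(-125, n(Z)) = 937 - (-9 + (-4)**2 + ((-4)**2)**2) = 937 - (-9 + 16 + 16**2) = 937 - (-9 + 16 + 256) = 937 - 1*263 = 937 - 263 = 674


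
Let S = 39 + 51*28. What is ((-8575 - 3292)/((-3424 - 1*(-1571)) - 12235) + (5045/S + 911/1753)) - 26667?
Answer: -321985328664781/12076473096 ≈ -26662.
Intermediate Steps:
S = 1467 (S = 39 + 1428 = 1467)
((-8575 - 3292)/((-3424 - 1*(-1571)) - 12235) + (5045/S + 911/1753)) - 26667 = ((-8575 - 3292)/((-3424 - 1*(-1571)) - 12235) + (5045/1467 + 911/1753)) - 26667 = (-11867/((-3424 + 1571) - 12235) + (5045*(1/1467) + 911*(1/1753))) - 26667 = (-11867/(-1853 - 12235) + (5045/1467 + 911/1753)) - 26667 = (-11867/(-14088) + 10180322/2571651) - 26667 = (-11867*(-1/14088) + 10180322/2571651) - 26667 = (11867/14088 + 10180322/2571651) - 26667 = 57979386251/12076473096 - 26667 = -321985328664781/12076473096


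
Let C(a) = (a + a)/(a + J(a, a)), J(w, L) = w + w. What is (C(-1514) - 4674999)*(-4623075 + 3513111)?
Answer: 5189079850060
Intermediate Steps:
J(w, L) = 2*w
C(a) = ⅔ (C(a) = (a + a)/(a + 2*a) = (2*a)/((3*a)) = (2*a)*(1/(3*a)) = ⅔)
(C(-1514) - 4674999)*(-4623075 + 3513111) = (⅔ - 4674999)*(-4623075 + 3513111) = -14024995/3*(-1109964) = 5189079850060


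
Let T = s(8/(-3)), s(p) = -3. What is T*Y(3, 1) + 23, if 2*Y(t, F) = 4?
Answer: 17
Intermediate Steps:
Y(t, F) = 2 (Y(t, F) = (½)*4 = 2)
T = -3
T*Y(3, 1) + 23 = -3*2 + 23 = -6 + 23 = 17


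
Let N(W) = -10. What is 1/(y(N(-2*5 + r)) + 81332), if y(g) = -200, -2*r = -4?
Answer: 1/81132 ≈ 1.2326e-5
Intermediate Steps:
r = 2 (r = -½*(-4) = 2)
1/(y(N(-2*5 + r)) + 81332) = 1/(-200 + 81332) = 1/81132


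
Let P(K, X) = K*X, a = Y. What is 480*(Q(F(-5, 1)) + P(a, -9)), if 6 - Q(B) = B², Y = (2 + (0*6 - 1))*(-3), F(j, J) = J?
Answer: 15360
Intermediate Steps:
Y = -3 (Y = (2 + (0 - 1))*(-3) = (2 - 1)*(-3) = 1*(-3) = -3)
a = -3
Q(B) = 6 - B²
480*(Q(F(-5, 1)) + P(a, -9)) = 480*((6 - 1*1²) - 3*(-9)) = 480*((6 - 1*1) + 27) = 480*((6 - 1) + 27) = 480*(5 + 27) = 480*32 = 15360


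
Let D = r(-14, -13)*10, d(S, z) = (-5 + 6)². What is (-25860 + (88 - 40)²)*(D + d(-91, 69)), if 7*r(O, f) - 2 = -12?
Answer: 2190708/7 ≈ 3.1296e+5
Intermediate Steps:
d(S, z) = 1 (d(S, z) = 1² = 1)
r(O, f) = -10/7 (r(O, f) = 2/7 + (⅐)*(-12) = 2/7 - 12/7 = -10/7)
D = -100/7 (D = -10/7*10 = -100/7 ≈ -14.286)
(-25860 + (88 - 40)²)*(D + d(-91, 69)) = (-25860 + (88 - 40)²)*(-100/7 + 1) = (-25860 + 48²)*(-93/7) = (-25860 + 2304)*(-93/7) = -23556*(-93/7) = 2190708/7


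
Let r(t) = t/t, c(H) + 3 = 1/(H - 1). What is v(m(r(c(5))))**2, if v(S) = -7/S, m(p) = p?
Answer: 49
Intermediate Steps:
c(H) = -3 + 1/(-1 + H) (c(H) = -3 + 1/(H - 1) = -3 + 1/(-1 + H))
r(t) = 1
v(m(r(c(5))))**2 = (-7/1)**2 = (-7*1)**2 = (-7)**2 = 49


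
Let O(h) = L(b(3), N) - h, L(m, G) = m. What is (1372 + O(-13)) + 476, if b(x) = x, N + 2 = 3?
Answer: 1864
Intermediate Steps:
N = 1 (N = -2 + 3 = 1)
O(h) = 3 - h
(1372 + O(-13)) + 476 = (1372 + (3 - 1*(-13))) + 476 = (1372 + (3 + 13)) + 476 = (1372 + 16) + 476 = 1388 + 476 = 1864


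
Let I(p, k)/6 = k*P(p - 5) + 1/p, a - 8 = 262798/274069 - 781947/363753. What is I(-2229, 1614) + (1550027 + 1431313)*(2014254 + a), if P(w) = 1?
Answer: 49424241592012865366578630/8230245752339 ≈ 6.0052e+12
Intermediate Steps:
a = 75425944023/11077046773 (a = 8 + (262798/274069 - 781947/363753) = 8 + (262798*(1/274069) - 781947*1/363753) = 8 + (262798/274069 - 86883/40417) = 8 - 13190430161/11077046773 = 75425944023/11077046773 ≈ 6.8092)
I(p, k) = 6*k + 6/p (I(p, k) = 6*(k*1 + 1/p) = 6*(k + 1/p) = 6*k + 6/p)
I(-2229, 1614) + (1550027 + 1431313)*(2014254 + a) = (6*1614 + 6/(-2229)) + (1550027 + 1431313)*(2014254 + 75425944023/11077046773) = (9684 + 6*(-1/2229)) + 2981340*(22312061196646365/11077046773) = (9684 - 2/743) + 66519840528009673829100/11077046773 = 7195210/743 + 66519840528009673829100/11077046773 = 49424241592012865366578630/8230245752339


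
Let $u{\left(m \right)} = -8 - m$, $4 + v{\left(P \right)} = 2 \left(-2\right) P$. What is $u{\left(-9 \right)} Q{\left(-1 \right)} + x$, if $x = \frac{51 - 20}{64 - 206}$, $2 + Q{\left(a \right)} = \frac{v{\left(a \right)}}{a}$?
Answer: $- \frac{315}{142} \approx -2.2183$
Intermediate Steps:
$v{\left(P \right)} = -4 - 4 P$ ($v{\left(P \right)} = -4 + 2 \left(-2\right) P = -4 - 4 P$)
$Q{\left(a \right)} = -2 + \frac{-4 - 4 a}{a}$
$x = - \frac{31}{142}$ ($x = \frac{31}{-142} = 31 \left(- \frac{1}{142}\right) = - \frac{31}{142} \approx -0.21831$)
$u{\left(-9 \right)} Q{\left(-1 \right)} + x = \left(-8 - -9\right) \left(-6 - \frac{4}{-1}\right) - \frac{31}{142} = \left(-8 + 9\right) \left(-6 - -4\right) - \frac{31}{142} = 1 \left(-6 + 4\right) - \frac{31}{142} = 1 \left(-2\right) - \frac{31}{142} = -2 - \frac{31}{142} = - \frac{315}{142}$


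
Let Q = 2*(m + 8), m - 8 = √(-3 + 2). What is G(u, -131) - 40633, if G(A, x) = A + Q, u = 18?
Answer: -40583 + 2*I ≈ -40583.0 + 2.0*I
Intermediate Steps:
m = 8 + I (m = 8 + √(-3 + 2) = 8 + √(-1) = 8 + I ≈ 8.0 + 1.0*I)
Q = 32 + 2*I (Q = 2*((8 + I) + 8) = 2*(16 + I) = 32 + 2*I ≈ 32.0 + 2.0*I)
G(A, x) = 32 + A + 2*I (G(A, x) = A + (32 + 2*I) = 32 + A + 2*I)
G(u, -131) - 40633 = (32 + 18 + 2*I) - 40633 = (50 + 2*I) - 40633 = -40583 + 2*I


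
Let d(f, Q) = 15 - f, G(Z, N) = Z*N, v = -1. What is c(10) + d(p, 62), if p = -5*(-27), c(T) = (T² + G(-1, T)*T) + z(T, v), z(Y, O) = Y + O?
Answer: -111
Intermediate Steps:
z(Y, O) = O + Y
G(Z, N) = N*Z
c(T) = -1 + T (c(T) = (T² + (T*(-1))*T) + (-1 + T) = (T² + (-T)*T) + (-1 + T) = (T² - T²) + (-1 + T) = 0 + (-1 + T) = -1 + T)
p = 135
c(10) + d(p, 62) = (-1 + 10) + (15 - 1*135) = 9 + (15 - 135) = 9 - 120 = -111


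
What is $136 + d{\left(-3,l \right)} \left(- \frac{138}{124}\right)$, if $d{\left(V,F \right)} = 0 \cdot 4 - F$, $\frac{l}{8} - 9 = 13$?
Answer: $\frac{10288}{31} \approx 331.87$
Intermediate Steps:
$l = 176$ ($l = 72 + 8 \cdot 13 = 72 + 104 = 176$)
$d{\left(V,F \right)} = - F$ ($d{\left(V,F \right)} = 0 - F = - F$)
$136 + d{\left(-3,l \right)} \left(- \frac{138}{124}\right) = 136 + \left(-1\right) 176 \left(- \frac{138}{124}\right) = 136 - 176 \left(\left(-138\right) \frac{1}{124}\right) = 136 - - \frac{6072}{31} = 136 + \frac{6072}{31} = \frac{10288}{31}$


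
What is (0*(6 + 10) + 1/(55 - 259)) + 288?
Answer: 58751/204 ≈ 288.00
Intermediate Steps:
(0*(6 + 10) + 1/(55 - 259)) + 288 = (0*16 + 1/(-204)) + 288 = (0 - 1/204) + 288 = -1/204 + 288 = 58751/204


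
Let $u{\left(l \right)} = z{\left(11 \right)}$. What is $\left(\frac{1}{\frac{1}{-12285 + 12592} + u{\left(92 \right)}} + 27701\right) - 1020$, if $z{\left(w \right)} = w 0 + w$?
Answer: $\frac{90128725}{3378} \approx 26681.0$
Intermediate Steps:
$z{\left(w \right)} = w$ ($z{\left(w \right)} = 0 + w = w$)
$u{\left(l \right)} = 11$
$\left(\frac{1}{\frac{1}{-12285 + 12592} + u{\left(92 \right)}} + 27701\right) - 1020 = \left(\frac{1}{\frac{1}{-12285 + 12592} + 11} + 27701\right) - 1020 = \left(\frac{1}{\frac{1}{307} + 11} + 27701\right) - 1020 = \left(\frac{1}{\frac{3378}{307}} + 27701\right) - 1020 = \left(\frac{307}{3378} + 27701\right) - 1020 = \frac{93574285}{3378} - 1020 = \frac{90128725}{3378}$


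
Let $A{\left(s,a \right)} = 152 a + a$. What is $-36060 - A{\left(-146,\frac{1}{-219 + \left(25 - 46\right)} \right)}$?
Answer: $- \frac{2884749}{80} \approx -36059.0$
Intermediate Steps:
$A{\left(s,a \right)} = 153 a$
$-36060 - A{\left(-146,\frac{1}{-219 + \left(25 - 46\right)} \right)} = -36060 - \frac{153}{-219 + \left(25 - 46\right)} = -36060 - \frac{153}{-219 - 21} = -36060 - \frac{153}{-240} = -36060 - 153 \left(- \frac{1}{240}\right) = -36060 - - \frac{51}{80} = -36060 + \frac{51}{80} = - \frac{2884749}{80}$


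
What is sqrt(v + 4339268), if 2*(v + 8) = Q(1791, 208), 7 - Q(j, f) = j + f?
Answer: 14*sqrt(22134) ≈ 2082.9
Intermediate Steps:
Q(j, f) = 7 - f - j (Q(j, f) = 7 - (j + f) = 7 - (f + j) = 7 + (-f - j) = 7 - f - j)
v = -1004 (v = -8 + (7 - 1*208 - 1*1791)/2 = -8 + (7 - 208 - 1791)/2 = -8 + (1/2)*(-1992) = -8 - 996 = -1004)
sqrt(v + 4339268) = sqrt(-1004 + 4339268) = sqrt(4338264) = 14*sqrt(22134)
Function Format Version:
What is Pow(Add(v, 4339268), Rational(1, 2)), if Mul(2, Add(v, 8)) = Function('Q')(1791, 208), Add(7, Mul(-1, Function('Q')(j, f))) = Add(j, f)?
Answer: Mul(14, Pow(22134, Rational(1, 2))) ≈ 2082.9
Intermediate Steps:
Function('Q')(j, f) = Add(7, Mul(-1, f), Mul(-1, j)) (Function('Q')(j, f) = Add(7, Mul(-1, Add(j, f))) = Add(7, Mul(-1, Add(f, j))) = Add(7, Add(Mul(-1, f), Mul(-1, j))) = Add(7, Mul(-1, f), Mul(-1, j)))
v = -1004 (v = Add(-8, Mul(Rational(1, 2), Add(7, Mul(-1, 208), Mul(-1, 1791)))) = Add(-8, Mul(Rational(1, 2), Add(7, -208, -1791))) = Add(-8, Mul(Rational(1, 2), -1992)) = Add(-8, -996) = -1004)
Pow(Add(v, 4339268), Rational(1, 2)) = Pow(Add(-1004, 4339268), Rational(1, 2)) = Pow(4338264, Rational(1, 2)) = Mul(14, Pow(22134, Rational(1, 2)))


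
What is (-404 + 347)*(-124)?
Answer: 7068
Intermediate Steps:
(-404 + 347)*(-124) = -57*(-124) = 7068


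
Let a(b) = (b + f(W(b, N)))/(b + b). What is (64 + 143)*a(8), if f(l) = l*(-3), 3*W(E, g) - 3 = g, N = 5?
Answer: 0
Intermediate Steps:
W(E, g) = 1 + g/3
f(l) = -3*l
a(b) = (-8 + b)/(2*b) (a(b) = (b - 3*(1 + (1/3)*5))/(b + b) = (b - 3*(1 + 5/3))/((2*b)) = (b - 3*8/3)*(1/(2*b)) = (b - 8)*(1/(2*b)) = (-8 + b)*(1/(2*b)) = (-8 + b)/(2*b))
(64 + 143)*a(8) = (64 + 143)*((1/2)*(-8 + 8)/8) = 207*((1/2)*(1/8)*0) = 207*0 = 0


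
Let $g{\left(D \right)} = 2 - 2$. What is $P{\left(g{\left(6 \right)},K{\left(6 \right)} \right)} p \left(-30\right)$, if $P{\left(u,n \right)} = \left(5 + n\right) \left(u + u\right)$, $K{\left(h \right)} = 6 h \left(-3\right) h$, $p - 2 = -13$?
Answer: $0$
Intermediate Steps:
$p = -11$ ($p = 2 - 13 = -11$)
$g{\left(D \right)} = 0$
$K{\left(h \right)} = - 18 h^{2}$ ($K{\left(h \right)} = - 18 h h = - 18 h^{2}$)
$P{\left(u,n \right)} = 2 u \left(5 + n\right)$ ($P{\left(u,n \right)} = \left(5 + n\right) 2 u = 2 u \left(5 + n\right)$)
$P{\left(g{\left(6 \right)},K{\left(6 \right)} \right)} p \left(-30\right) = 2 \cdot 0 \left(5 - 18 \cdot 6^{2}\right) \left(-11\right) \left(-30\right) = 2 \cdot 0 \left(5 - 648\right) \left(-11\right) \left(-30\right) = 2 \cdot 0 \left(-643\right) \left(-11\right) \left(-30\right) = 0 \left(-11\right) \left(-30\right) = 0 \left(-30\right) = 0$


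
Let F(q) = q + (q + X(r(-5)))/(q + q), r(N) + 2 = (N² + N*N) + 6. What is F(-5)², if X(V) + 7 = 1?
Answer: 1521/100 ≈ 15.210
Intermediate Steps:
r(N) = 4 + 2*N² (r(N) = -2 + ((N² + N*N) + 6) = -2 + ((N² + N²) + 6) = -2 + (2*N² + 6) = -2 + (6 + 2*N²) = 4 + 2*N²)
X(V) = -6 (X(V) = -7 + 1 = -6)
F(q) = q + (-6 + q)/(2*q) (F(q) = q + (q - 6)/(q + q) = q + (-6 + q)/((2*q)) = q + (-6 + q)*(1/(2*q)) = q + (-6 + q)/(2*q))
F(-5)² = (½ - 5 - 3/(-5))² = (½ - 5 - 3*(-⅕))² = (½ - 5 + ⅗)² = (-39/10)² = 1521/100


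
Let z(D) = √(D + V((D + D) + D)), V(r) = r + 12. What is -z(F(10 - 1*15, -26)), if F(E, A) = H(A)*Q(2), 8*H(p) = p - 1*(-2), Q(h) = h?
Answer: -2*I*√3 ≈ -3.4641*I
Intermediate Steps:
H(p) = ¼ + p/8 (H(p) = (p - 1*(-2))/8 = (p + 2)/8 = (2 + p)/8 = ¼ + p/8)
F(E, A) = ½ + A/4 (F(E, A) = (¼ + A/8)*2 = ½ + A/4)
V(r) = 12 + r
z(D) = √(12 + 4*D) (z(D) = √(D + (12 + ((D + D) + D))) = √(D + (12 + (2*D + D))) = √(D + (12 + 3*D)) = √(12 + 4*D))
-z(F(10 - 1*15, -26)) = -2*√(3 + (½ + (¼)*(-26))) = -2*√(3 + (½ - 13/2)) = -2*√(3 - 6) = -2*√(-3) = -2*I*√3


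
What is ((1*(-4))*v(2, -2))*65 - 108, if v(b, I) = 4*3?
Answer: -3228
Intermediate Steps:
v(b, I) = 12
((1*(-4))*v(2, -2))*65 - 108 = ((1*(-4))*12)*65 - 108 = -4*12*65 - 108 = -48*65 - 108 = -3120 - 108 = -3228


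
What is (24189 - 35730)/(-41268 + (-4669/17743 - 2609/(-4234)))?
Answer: 867004491342/3100185014075 ≈ 0.27966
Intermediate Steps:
(24189 - 35730)/(-41268 + (-4669/17743 - 2609/(-4234))) = -11541/(-41268 + (-4669*1/17743 - 2609*(-1/4234))) = -11541/(-41268 + (-4669/17743 + 2609/4234)) = -11541/(-41268 + 26522941/75123862) = -11541/(-3100185014075/75123862) = -11541*(-75123862/3100185014075) = 867004491342/3100185014075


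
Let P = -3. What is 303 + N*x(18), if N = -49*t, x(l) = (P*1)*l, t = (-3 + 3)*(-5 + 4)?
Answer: 303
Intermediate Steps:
t = 0 (t = 0*(-1) = 0)
x(l) = -3*l (x(l) = (-3*1)*l = -3*l)
N = 0 (N = -49*0 = 0)
303 + N*x(18) = 303 + 0*(-3*18) = 303 + 0*(-54) = 303 + 0 = 303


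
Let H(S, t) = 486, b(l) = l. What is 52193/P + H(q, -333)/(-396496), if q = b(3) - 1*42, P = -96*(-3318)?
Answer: 1283719445/7893442368 ≈ 0.16263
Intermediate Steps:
P = 318528
q = -39 (q = 3 - 1*42 = 3 - 42 = -39)
52193/P + H(q, -333)/(-396496) = 52193/318528 + 486/(-396496) = 52193*(1/318528) + 486*(-1/396496) = 52193/318528 - 243/198248 = 1283719445/7893442368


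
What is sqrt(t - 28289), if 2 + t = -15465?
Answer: 2*I*sqrt(10939) ≈ 209.18*I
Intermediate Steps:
t = -15467 (t = -2 - 15465 = -15467)
sqrt(t - 28289) = sqrt(-15467 - 28289) = sqrt(-43756) = 2*I*sqrt(10939)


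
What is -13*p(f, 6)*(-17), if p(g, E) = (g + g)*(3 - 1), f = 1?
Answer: 884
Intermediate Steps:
p(g, E) = 4*g (p(g, E) = (2*g)*2 = 4*g)
-13*p(f, 6)*(-17) = -52*(-17) = 884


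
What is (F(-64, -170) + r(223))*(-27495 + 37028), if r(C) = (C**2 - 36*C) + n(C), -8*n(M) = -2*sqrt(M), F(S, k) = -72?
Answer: 396849257 + 9533*sqrt(223)/4 ≈ 3.9688e+8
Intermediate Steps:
n(M) = sqrt(M)/4 (n(M) = -(-1)*sqrt(M)/4 = sqrt(M)/4)
r(C) = C**2 - 36*C + sqrt(C)/4 (r(C) = (C**2 - 36*C) + sqrt(C)/4 = C**2 - 36*C + sqrt(C)/4)
(F(-64, -170) + r(223))*(-27495 + 37028) = (-72 + (223**2 - 36*223 + sqrt(223)/4))*(-27495 + 37028) = (-72 + (49729 - 8028 + sqrt(223)/4))*9533 = (-72 + (41701 + sqrt(223)/4))*9533 = (41629 + sqrt(223)/4)*9533 = 396849257 + 9533*sqrt(223)/4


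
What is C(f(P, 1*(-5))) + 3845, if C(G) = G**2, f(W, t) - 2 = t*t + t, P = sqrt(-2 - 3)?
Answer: 4329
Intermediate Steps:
P = I*sqrt(5) (P = sqrt(-5) = I*sqrt(5) ≈ 2.2361*I)
f(W, t) = 2 + t + t**2 (f(W, t) = 2 + (t*t + t) = 2 + (t**2 + t) = 2 + (t + t**2) = 2 + t + t**2)
C(f(P, 1*(-5))) + 3845 = (2 + 1*(-5) + (1*(-5))**2)**2 + 3845 = (2 - 5 + (-5)**2)**2 + 3845 = (2 - 5 + 25)**2 + 3845 = 22**2 + 3845 = 484 + 3845 = 4329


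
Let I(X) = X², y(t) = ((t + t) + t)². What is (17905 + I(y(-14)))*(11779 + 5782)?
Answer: 54958923161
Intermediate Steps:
y(t) = 9*t² (y(t) = (2*t + t)² = (3*t)² = 9*t²)
(17905 + I(y(-14)))*(11779 + 5782) = (17905 + (9*(-14)²)²)*(11779 + 5782) = (17905 + (9*196)²)*17561 = (17905 + 1764²)*17561 = (17905 + 3111696)*17561 = 3129601*17561 = 54958923161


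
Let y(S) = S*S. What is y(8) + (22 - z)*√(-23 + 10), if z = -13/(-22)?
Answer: 64 + 471*I*√13/22 ≈ 64.0 + 77.192*I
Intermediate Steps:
z = 13/22 (z = -13*(-1/22) = 13/22 ≈ 0.59091)
y(S) = S²
y(8) + (22 - z)*√(-23 + 10) = 8² + (22 - 1*13/22)*√(-23 + 10) = 64 + (22 - 13/22)*√(-13) = 64 + 471*(I*√13)/22 = 64 + 471*I*√13/22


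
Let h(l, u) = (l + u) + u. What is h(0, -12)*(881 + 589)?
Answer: -35280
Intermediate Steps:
h(l, u) = l + 2*u
h(0, -12)*(881 + 589) = (0 + 2*(-12))*(881 + 589) = (0 - 24)*1470 = -24*1470 = -35280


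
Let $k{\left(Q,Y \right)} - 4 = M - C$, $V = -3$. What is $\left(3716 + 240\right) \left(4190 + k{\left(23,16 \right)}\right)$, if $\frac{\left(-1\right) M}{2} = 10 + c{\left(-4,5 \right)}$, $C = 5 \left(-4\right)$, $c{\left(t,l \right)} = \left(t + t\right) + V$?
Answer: $16678496$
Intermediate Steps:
$c{\left(t,l \right)} = -3 + 2 t$ ($c{\left(t,l \right)} = \left(t + t\right) - 3 = 2 t - 3 = -3 + 2 t$)
$C = -20$
$M = 2$ ($M = - 2 \left(10 + \left(-3 + 2 \left(-4\right)\right)\right) = - 2 \left(10 - 11\right) = \left(-2\right) \left(-1\right) = 2$)
$k{\left(Q,Y \right)} = 26$ ($k{\left(Q,Y \right)} = 4 + \left(2 - -20\right) = 4 + \left(2 + 20\right) = 4 + 22 = 26$)
$\left(3716 + 240\right) \left(4190 + k{\left(23,16 \right)}\right) = \left(3716 + 240\right) \left(4190 + 26\right) = 3956 \cdot 4216 = 16678496$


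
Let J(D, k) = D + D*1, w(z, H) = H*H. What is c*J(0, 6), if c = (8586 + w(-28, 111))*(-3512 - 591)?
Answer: 0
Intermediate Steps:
w(z, H) = H²
c = -85781421 (c = (8586 + 111²)*(-3512 - 591) = (8586 + 12321)*(-4103) = 20907*(-4103) = -85781421)
J(D, k) = 2*D (J(D, k) = D + D = 2*D)
c*J(0, 6) = -171562842*0 = -85781421*0 = 0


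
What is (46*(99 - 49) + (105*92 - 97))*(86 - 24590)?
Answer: -290690952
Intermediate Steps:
(46*(99 - 49) + (105*92 - 97))*(86 - 24590) = (46*50 + (9660 - 97))*(-24504) = (2300 + 9563)*(-24504) = 11863*(-24504) = -290690952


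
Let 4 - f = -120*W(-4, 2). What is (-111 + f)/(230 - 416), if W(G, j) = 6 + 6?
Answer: -43/6 ≈ -7.1667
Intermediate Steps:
W(G, j) = 12
f = 1444 (f = 4 - (-120)*12 = 4 - 1*(-1440) = 4 + 1440 = 1444)
(-111 + f)/(230 - 416) = (-111 + 1444)/(230 - 416) = 1333/(-186) = 1333*(-1/186) = -43/6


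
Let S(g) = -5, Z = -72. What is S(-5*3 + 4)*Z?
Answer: 360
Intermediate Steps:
S(-5*3 + 4)*Z = -5*(-72) = 360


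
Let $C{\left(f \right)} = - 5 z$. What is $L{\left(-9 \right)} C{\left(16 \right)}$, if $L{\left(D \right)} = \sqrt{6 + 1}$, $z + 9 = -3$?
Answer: $60 \sqrt{7} \approx 158.75$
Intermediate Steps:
$z = -12$ ($z = -9 - 3 = -12$)
$C{\left(f \right)} = 60$ ($C{\left(f \right)} = \left(-5\right) \left(-12\right) = 60$)
$L{\left(D \right)} = \sqrt{7}$
$L{\left(-9 \right)} C{\left(16 \right)} = \sqrt{7} \cdot 60 = 60 \sqrt{7}$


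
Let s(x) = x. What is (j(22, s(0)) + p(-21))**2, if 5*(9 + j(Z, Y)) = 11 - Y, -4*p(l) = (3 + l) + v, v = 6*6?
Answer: 12769/100 ≈ 127.69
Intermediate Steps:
v = 36
p(l) = -39/4 - l/4 (p(l) = -((3 + l) + 36)/4 = -(39 + l)/4 = -39/4 - l/4)
j(Z, Y) = -34/5 - Y/5 (j(Z, Y) = -9 + (11 - Y)/5 = -9 + (11/5 - Y/5) = -34/5 - Y/5)
(j(22, s(0)) + p(-21))**2 = ((-34/5 - 1/5*0) + (-39/4 - 1/4*(-21)))**2 = ((-34/5 + 0) + (-39/4 + 21/4))**2 = (-34/5 - 9/2)**2 = (-113/10)**2 = 12769/100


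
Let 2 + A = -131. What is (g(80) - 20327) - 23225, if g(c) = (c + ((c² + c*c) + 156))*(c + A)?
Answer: -734460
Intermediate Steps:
A = -133 (A = -2 - 131 = -133)
g(c) = (-133 + c)*(156 + c + 2*c²) (g(c) = (c + ((c² + c*c) + 156))*(c - 133) = (c + ((c² + c²) + 156))*(-133 + c) = (c + (2*c² + 156))*(-133 + c) = (c + (156 + 2*c²))*(-133 + c) = (156 + c + 2*c²)*(-133 + c) = (-133 + c)*(156 + c + 2*c²))
(g(80) - 20327) - 23225 = ((-20748 - 265*80² + 2*80³ + 23*80) - 20327) - 23225 = ((-20748 - 265*6400 + 2*512000 + 1840) - 20327) - 23225 = ((-20748 - 1696000 + 1024000 + 1840) - 20327) - 23225 = (-690908 - 20327) - 23225 = -711235 - 23225 = -734460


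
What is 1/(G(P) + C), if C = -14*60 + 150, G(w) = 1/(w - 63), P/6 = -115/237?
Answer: -5207/3592909 ≈ -0.0014492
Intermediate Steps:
P = -230/79 (P = 6*(-115/237) = -230/79 ≈ -2.9114)
G(w) = 1/(-63 + w)
C = -690 (C = -840 + 150 = -690)
1/(G(P) + C) = 1/(1/(-63 - 230/79) - 690) = 1/(1/(-5207/79) - 690) = 1/(-79/5207 - 690) = 1/(-3592909/5207) = -5207/3592909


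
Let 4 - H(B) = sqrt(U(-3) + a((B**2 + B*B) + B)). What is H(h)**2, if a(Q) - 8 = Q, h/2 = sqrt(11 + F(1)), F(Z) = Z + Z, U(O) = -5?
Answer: 123 - 8*sqrt(107 + 2*sqrt(13)) + 2*sqrt(13) ≈ 44.715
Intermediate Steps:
F(Z) = 2*Z
h = 2*sqrt(13) (h = 2*sqrt(11 + 2*1) = 2*sqrt(11 + 2) = 2*sqrt(13) ≈ 7.2111)
a(Q) = 8 + Q
H(B) = 4 - sqrt(3 + B + 2*B**2) (H(B) = 4 - sqrt(-5 + (8 + ((B**2 + B*B) + B))) = 4 - sqrt(-5 + (8 + ((B**2 + B**2) + B))) = 4 - sqrt(-5 + (8 + (2*B**2 + B))) = 4 - sqrt(-5 + (8 + (B + 2*B**2))) = 4 - sqrt(-5 + (8 + B + 2*B**2)) = 4 - sqrt(3 + B + 2*B**2))
H(h)**2 = (4 - sqrt(3 + (2*sqrt(13))*(1 + 2*(2*sqrt(13)))))**2 = (4 - sqrt(3 + (2*sqrt(13))*(1 + 4*sqrt(13))))**2 = (4 - sqrt(3 + 2*sqrt(13)*(1 + 4*sqrt(13))))**2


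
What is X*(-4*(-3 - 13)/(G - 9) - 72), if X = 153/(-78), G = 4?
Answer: 10812/65 ≈ 166.34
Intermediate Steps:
X = -51/26 (X = 153*(-1/78) = -51/26 ≈ -1.9615)
X*(-4*(-3 - 13)/(G - 9) - 72) = -51*(-4*(-3 - 13)/(4 - 9) - 72)/26 = -51*(-(-64)/(-5) - 72)/26 = -51*(-(-64)*(-1)/5 - 72)/26 = -51*(-4*16/5 - 72)/26 = -51*(-64/5 - 72)/26 = -51/26*(-424/5) = 10812/65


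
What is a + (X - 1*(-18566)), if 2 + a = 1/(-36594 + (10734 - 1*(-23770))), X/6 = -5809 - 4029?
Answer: -84569761/2090 ≈ -40464.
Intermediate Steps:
X = -59028 (X = 6*(-5809 - 4029) = 6*(-9838) = -59028)
a = -4181/2090 (a = -2 + 1/(-36594 + (10734 - 1*(-23770))) = -2 + 1/(-36594 + (10734 + 23770)) = -2 + 1/(-36594 + 34504) = -2 + 1/(-2090) = -2 - 1/2090 = -4181/2090 ≈ -2.0005)
a + (X - 1*(-18566)) = -4181/2090 + (-59028 - 1*(-18566)) = -4181/2090 + (-59028 + 18566) = -4181/2090 - 40462 = -84569761/2090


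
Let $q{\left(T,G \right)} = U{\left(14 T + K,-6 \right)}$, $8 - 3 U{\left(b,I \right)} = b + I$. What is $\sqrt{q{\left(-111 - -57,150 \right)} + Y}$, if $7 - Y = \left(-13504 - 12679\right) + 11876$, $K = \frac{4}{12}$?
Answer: $\frac{\sqrt{131135}}{3} \approx 120.71$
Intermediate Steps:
$K = \frac{1}{3}$ ($K = 4 \cdot \frac{1}{12} = \frac{1}{3} \approx 0.33333$)
$Y = 14314$ ($Y = 7 - \left(\left(-13504 - 12679\right) + 11876\right) = 7 - \left(-26183 + 11876\right) = 7 - -14307 = 7 + 14307 = 14314$)
$U{\left(b,I \right)} = \frac{8}{3} - \frac{I}{3} - \frac{b}{3}$ ($U{\left(b,I \right)} = \frac{8}{3} - \frac{b + I}{3} = \frac{8}{3} - \frac{I + b}{3} = \frac{8}{3} - \left(\frac{I}{3} + \frac{b}{3}\right) = \frac{8}{3} - \frac{I}{3} - \frac{b}{3}$)
$q{\left(T,G \right)} = \frac{41}{9} - \frac{14 T}{3}$ ($q{\left(T,G \right)} = \frac{8}{3} - -2 - \frac{14 T + \frac{1}{3}}{3} = \frac{8}{3} + 2 - \frac{\frac{1}{3} + 14 T}{3} = \frac{8}{3} + 2 - \left(\frac{1}{9} + \frac{14 T}{3}\right) = \frac{41}{9} - \frac{14 T}{3}$)
$\sqrt{q{\left(-111 - -57,150 \right)} + Y} = \sqrt{\left(\frac{41}{9} - \frac{14 \left(-111 - -57\right)}{3}\right) + 14314} = \sqrt{\left(\frac{41}{9} - \frac{14 \left(-111 + 57\right)}{3}\right) + 14314} = \sqrt{\left(\frac{41}{9} - -252\right) + 14314} = \sqrt{\left(\frac{41}{9} + 252\right) + 14314} = \sqrt{\frac{2309}{9} + 14314} = \sqrt{\frac{131135}{9}} = \frac{\sqrt{131135}}{3}$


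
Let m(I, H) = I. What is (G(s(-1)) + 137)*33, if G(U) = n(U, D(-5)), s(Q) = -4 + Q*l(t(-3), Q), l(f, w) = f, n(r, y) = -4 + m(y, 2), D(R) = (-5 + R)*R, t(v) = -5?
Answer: 6039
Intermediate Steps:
D(R) = R*(-5 + R)
n(r, y) = -4 + y
s(Q) = -4 - 5*Q (s(Q) = -4 + Q*(-5) = -4 - 5*Q)
G(U) = 46 (G(U) = -4 - 5*(-5 - 5) = -4 - 5*(-10) = -4 + 50 = 46)
(G(s(-1)) + 137)*33 = (46 + 137)*33 = 183*33 = 6039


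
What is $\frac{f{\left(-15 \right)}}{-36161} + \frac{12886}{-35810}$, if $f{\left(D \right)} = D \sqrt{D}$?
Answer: $- \frac{6443}{17905} + \frac{15 i \sqrt{15}}{36161} \approx -0.35984 + 0.0016066 i$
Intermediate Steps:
$f{\left(D \right)} = D^{\frac{3}{2}}$
$\frac{f{\left(-15 \right)}}{-36161} + \frac{12886}{-35810} = \frac{\left(-15\right)^{\frac{3}{2}}}{-36161} + \frac{12886}{-35810} = - 15 i \sqrt{15} \left(- \frac{1}{36161}\right) + 12886 \left(- \frac{1}{35810}\right) = \frac{15 i \sqrt{15}}{36161} - \frac{6443}{17905} = - \frac{6443}{17905} + \frac{15 i \sqrt{15}}{36161}$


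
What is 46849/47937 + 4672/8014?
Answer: 299704775/192083559 ≈ 1.5603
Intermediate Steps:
46849/47937 + 4672/8014 = 46849*(1/47937) + 4672*(1/8014) = 46849/47937 + 2336/4007 = 299704775/192083559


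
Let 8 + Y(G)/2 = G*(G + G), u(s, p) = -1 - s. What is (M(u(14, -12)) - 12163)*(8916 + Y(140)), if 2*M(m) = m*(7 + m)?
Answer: -1056591900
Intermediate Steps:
Y(G) = -16 + 4*G² (Y(G) = -16 + 2*(G*(G + G)) = -16 + 2*(G*(2*G)) = -16 + 2*(2*G²) = -16 + 4*G²)
M(m) = m*(7 + m)/2 (M(m) = (m*(7 + m))/2 = m*(7 + m)/2)
(M(u(14, -12)) - 12163)*(8916 + Y(140)) = ((-1 - 1*14)*(7 + (-1 - 1*14))/2 - 12163)*(8916 + (-16 + 4*140²)) = ((-1 - 14)*(7 + (-1 - 14))/2 - 12163)*(8916 + (-16 + 4*19600)) = ((½)*(-15)*(7 - 15) - 12163)*(8916 + (-16 + 78400)) = ((½)*(-15)*(-8) - 12163)*(8916 + 78384) = (60 - 12163)*87300 = -12103*87300 = -1056591900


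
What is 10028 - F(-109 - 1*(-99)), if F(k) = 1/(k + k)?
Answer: 200561/20 ≈ 10028.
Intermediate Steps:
F(k) = 1/(2*k)
10028 - F(-109 - 1*(-99)) = 10028 - 1/(2*(-109 - 1*(-99))) = 10028 - 1/(2*(-109 + 99)) = 10028 - 1/(2*(-10)) = 10028 - (-1)/(2*10) = 10028 - 1*(-1/20) = 10028 + 1/20 = 200561/20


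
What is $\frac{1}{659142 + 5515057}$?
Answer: $\frac{1}{6174199} \approx 1.6196 \cdot 10^{-7}$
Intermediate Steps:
$\frac{1}{659142 + 5515057} = \frac{1}{6174199}$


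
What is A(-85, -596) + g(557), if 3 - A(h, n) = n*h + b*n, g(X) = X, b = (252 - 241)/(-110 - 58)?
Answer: -2105839/42 ≈ -50139.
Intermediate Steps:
b = -11/168 (b = 11/(-168) = 11*(-1/168) = -11/168 ≈ -0.065476)
A(h, n) = 3 + 11*n/168 - h*n (A(h, n) = 3 - (n*h - 11*n/168) = 3 - (h*n - 11*n/168) = 3 - (-11*n/168 + h*n) = 3 + (11*n/168 - h*n) = 3 + 11*n/168 - h*n)
A(-85, -596) + g(557) = (3 + (11/168)*(-596) - 1*(-85)*(-596)) + 557 = (3 - 1639/42 - 50660) + 557 = -2129233/42 + 557 = -2105839/42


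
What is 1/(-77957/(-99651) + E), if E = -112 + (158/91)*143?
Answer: 697557/95612753 ≈ 0.0072956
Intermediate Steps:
E = 954/7 (E = -112 + (158*(1/91))*143 = -112 + (158/91)*143 = -112 + 1738/7 = 954/7 ≈ 136.29)
1/(-77957/(-99651) + E) = 1/(-77957/(-99651) + 954/7) = 1/(-77957*(-1/99651) + 954/7) = 1/(77957/99651 + 954/7) = 1/(95612753/697557) = 697557/95612753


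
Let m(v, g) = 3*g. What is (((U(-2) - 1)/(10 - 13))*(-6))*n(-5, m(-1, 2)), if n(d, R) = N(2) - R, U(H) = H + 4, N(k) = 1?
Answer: -10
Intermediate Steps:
U(H) = 4 + H
n(d, R) = 1 - R
(((U(-2) - 1)/(10 - 13))*(-6))*n(-5, m(-1, 2)) = ((((4 - 2) - 1)/(10 - 13))*(-6))*(1 - 3*2) = (((2 - 1)/(-3))*(-6))*(1 - 1*6) = ((1*(-1/3))*(-6))*(1 - 6) = -1/3*(-6)*(-5) = 2*(-5) = -10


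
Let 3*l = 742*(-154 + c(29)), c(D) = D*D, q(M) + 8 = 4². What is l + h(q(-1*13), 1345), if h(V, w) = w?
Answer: 171263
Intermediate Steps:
q(M) = 8 (q(M) = -8 + 4² = -8 + 16 = 8)
c(D) = D²
l = 169918 (l = (742*(-154 + 29²))/3 = (742*(-154 + 841))/3 = (742*687)/3 = (⅓)*509754 = 169918)
l + h(q(-1*13), 1345) = 169918 + 1345 = 171263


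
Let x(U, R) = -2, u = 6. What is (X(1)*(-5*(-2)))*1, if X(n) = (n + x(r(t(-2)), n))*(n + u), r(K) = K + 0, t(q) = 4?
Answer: -70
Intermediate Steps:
r(K) = K
X(n) = (-2 + n)*(6 + n) (X(n) = (n - 2)*(n + 6) = (-2 + n)*(6 + n))
(X(1)*(-5*(-2)))*1 = ((-12 + 1² + 4*1)*(-5*(-2)))*1 = ((-12 + 1 + 4)*10)*1 = -7*10*1 = -70*1 = -70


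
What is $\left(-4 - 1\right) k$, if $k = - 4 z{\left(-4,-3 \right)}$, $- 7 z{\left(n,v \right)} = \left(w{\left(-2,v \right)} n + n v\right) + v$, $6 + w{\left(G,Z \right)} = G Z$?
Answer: $- \frac{180}{7} \approx -25.714$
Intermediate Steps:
$w{\left(G,Z \right)} = -6 + G Z$
$z{\left(n,v \right)} = - \frac{v}{7} - \frac{n v}{7} - \frac{n \left(-6 - 2 v\right)}{7}$ ($z{\left(n,v \right)} = - \frac{\left(\left(-6 - 2 v\right) n + n v\right) + v}{7} = - \frac{\left(n \left(-6 - 2 v\right) + n v\right) + v}{7} = - \frac{\left(n v + n \left(-6 - 2 v\right)\right) + v}{7} = - \frac{v + n v + n \left(-6 - 2 v\right)}{7} = - \frac{v}{7} - \frac{n v}{7} - \frac{n \left(-6 - 2 v\right)}{7}$)
$k = \frac{36}{7}$ ($k = - 4 \left(\left(- \frac{1}{7}\right) \left(-3\right) + \frac{6}{7} \left(-4\right) + \frac{1}{7} \left(-4\right) \left(-3\right)\right) = - 4 \left(\frac{3}{7} - \frac{24}{7} + \frac{12}{7}\right) = \left(-4\right) \left(- \frac{9}{7}\right) = \frac{36}{7} \approx 5.1429$)
$\left(-4 - 1\right) k = \left(-4 - 1\right) \frac{36}{7} = \left(-5\right) \frac{36}{7} = - \frac{180}{7}$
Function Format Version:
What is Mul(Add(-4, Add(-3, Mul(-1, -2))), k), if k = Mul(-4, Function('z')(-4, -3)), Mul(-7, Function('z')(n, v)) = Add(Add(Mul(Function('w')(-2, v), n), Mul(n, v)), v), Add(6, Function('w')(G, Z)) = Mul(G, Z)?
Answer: Rational(-180, 7) ≈ -25.714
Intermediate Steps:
Function('w')(G, Z) = Add(-6, Mul(G, Z))
Function('z')(n, v) = Add(Mul(Rational(-1, 7), v), Mul(Rational(-1, 7), n, v), Mul(Rational(-1, 7), n, Add(-6, Mul(-2, v)))) (Function('z')(n, v) = Mul(Rational(-1, 7), Add(Add(Mul(Add(-6, Mul(-2, v)), n), Mul(n, v)), v)) = Mul(Rational(-1, 7), Add(Add(Mul(n, Add(-6, Mul(-2, v))), Mul(n, v)), v)) = Mul(Rational(-1, 7), Add(Add(Mul(n, v), Mul(n, Add(-6, Mul(-2, v)))), v)) = Mul(Rational(-1, 7), Add(v, Mul(n, v), Mul(n, Add(-6, Mul(-2, v))))) = Add(Mul(Rational(-1, 7), v), Mul(Rational(-1, 7), n, v), Mul(Rational(-1, 7), n, Add(-6, Mul(-2, v)))))
k = Rational(36, 7) (k = Mul(-4, Add(Mul(Rational(-1, 7), -3), Mul(Rational(6, 7), -4), Mul(Rational(1, 7), -4, -3))) = Mul(-4, Add(Rational(3, 7), Rational(-24, 7), Rational(12, 7))) = Mul(-4, Rational(-9, 7)) = Rational(36, 7) ≈ 5.1429)
Mul(Add(-4, Add(-3, Mul(-1, -2))), k) = Mul(Add(-4, Add(-3, Mul(-1, -2))), Rational(36, 7)) = Mul(Add(-4, Add(-3, 2)), Rational(36, 7)) = Mul(Add(-4, -1), Rational(36, 7)) = Mul(-5, Rational(36, 7)) = Rational(-180, 7)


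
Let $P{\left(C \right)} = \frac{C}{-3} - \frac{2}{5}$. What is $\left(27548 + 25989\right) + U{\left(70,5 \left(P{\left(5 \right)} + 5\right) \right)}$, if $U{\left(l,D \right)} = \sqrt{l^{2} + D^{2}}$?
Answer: $53537 + \frac{2 \sqrt{11509}}{3} \approx 53609.0$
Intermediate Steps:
$P{\left(C \right)} = - \frac{2}{5} - \frac{C}{3}$ ($P{\left(C \right)} = C \left(- \frac{1}{3}\right) - \frac{2}{5} = - \frac{C}{3} - \frac{2}{5} = - \frac{2}{5} - \frac{C}{3}$)
$U{\left(l,D \right)} = \sqrt{D^{2} + l^{2}}$
$\left(27548 + 25989\right) + U{\left(70,5 \left(P{\left(5 \right)} + 5\right) \right)} = \left(27548 + 25989\right) + \sqrt{\left(5 \left(\left(- \frac{2}{5} - \frac{5}{3}\right) + 5\right)\right)^{2} + 70^{2}} = 53537 + \sqrt{\left(5 \left(\left(- \frac{2}{5} - \frac{5}{3}\right) + 5\right)\right)^{2} + 4900} = 53537 + \sqrt{\left(5 \left(- \frac{31}{15} + 5\right)\right)^{2} + 4900} = 53537 + \sqrt{\left(5 \cdot \frac{44}{15}\right)^{2} + 4900} = 53537 + \sqrt{\left(\frac{44}{3}\right)^{2} + 4900} = 53537 + \sqrt{\frac{1936}{9} + 4900} = 53537 + \sqrt{\frac{46036}{9}} = 53537 + \frac{2 \sqrt{11509}}{3}$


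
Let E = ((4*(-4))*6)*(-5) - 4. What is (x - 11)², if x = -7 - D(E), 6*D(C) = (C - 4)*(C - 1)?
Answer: 12578519716/9 ≈ 1.3976e+9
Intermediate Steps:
E = 476 (E = -16*6*(-5) - 4 = -96*(-5) - 4 = 480 - 4 = 476)
D(C) = (-1 + C)*(-4 + C)/6 (D(C) = ((C - 4)*(C - 1))/6 = ((-4 + C)*(-1 + C))/6 = ((-1 + C)*(-4 + C))/6 = (-1 + C)*(-4 + C)/6)
x = -112121/3 (x = -7 - (⅔ - ⅚*476 + (⅙)*476²) = -7 - (⅔ - 1190/3 + (⅙)*226576) = -7 - (⅔ - 1190/3 + 113288/3) = -7 - 1*112100/3 = -7 - 112100/3 = -112121/3 ≈ -37374.)
(x - 11)² = (-112121/3 - 11)² = (-112154/3)² = 12578519716/9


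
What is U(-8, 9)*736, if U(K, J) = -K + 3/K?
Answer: 5612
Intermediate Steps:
U(-8, 9)*736 = (-1*(-8) + 3/(-8))*736 = (8 + 3*(-⅛))*736 = (8 - 3/8)*736 = (61/8)*736 = 5612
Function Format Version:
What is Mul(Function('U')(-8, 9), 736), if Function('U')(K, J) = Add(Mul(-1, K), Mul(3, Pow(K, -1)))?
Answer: 5612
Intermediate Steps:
Mul(Function('U')(-8, 9), 736) = Mul(Add(Mul(-1, -8), Mul(3, Pow(-8, -1))), 736) = Mul(Add(8, Mul(3, Rational(-1, 8))), 736) = Mul(Add(8, Rational(-3, 8)), 736) = Mul(Rational(61, 8), 736) = 5612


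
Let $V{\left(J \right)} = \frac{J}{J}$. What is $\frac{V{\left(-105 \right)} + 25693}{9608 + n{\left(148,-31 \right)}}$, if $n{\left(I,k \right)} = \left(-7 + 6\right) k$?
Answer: $\frac{25694}{9639} \approx 2.6656$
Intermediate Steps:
$n{\left(I,k \right)} = - k$
$V{\left(J \right)} = 1$
$\frac{V{\left(-105 \right)} + 25693}{9608 + n{\left(148,-31 \right)}} = \frac{1 + 25693}{9608 - -31} = \frac{25694}{9608 + 31} = \frac{25694}{9639}$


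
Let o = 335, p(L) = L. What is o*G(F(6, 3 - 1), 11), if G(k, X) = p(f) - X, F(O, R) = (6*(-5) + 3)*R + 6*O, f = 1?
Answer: -3350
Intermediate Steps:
F(O, R) = -27*R + 6*O (F(O, R) = (-30 + 3)*R + 6*O = -27*R + 6*O)
G(k, X) = 1 - X
o*G(F(6, 3 - 1), 11) = 335*(1 - 1*11) = 335*(1 - 11) = 335*(-10) = -3350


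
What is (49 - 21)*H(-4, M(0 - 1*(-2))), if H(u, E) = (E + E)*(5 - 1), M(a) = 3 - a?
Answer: 224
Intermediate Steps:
H(u, E) = 8*E (H(u, E) = (2*E)*4 = 8*E)
(49 - 21)*H(-4, M(0 - 1*(-2))) = (49 - 21)*(8*(3 - (0 - 1*(-2)))) = 28*(8*(3 - (0 + 2))) = 28*(8*(3 - 1*2)) = 28*(8*(3 - 2)) = 28*(8*1) = 28*8 = 224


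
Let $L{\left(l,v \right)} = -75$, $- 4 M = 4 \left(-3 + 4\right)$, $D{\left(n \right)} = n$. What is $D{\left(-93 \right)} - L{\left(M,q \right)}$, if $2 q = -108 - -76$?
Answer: $-18$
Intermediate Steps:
$M = -1$ ($M = - \frac{4 \left(-3 + 4\right)}{4} = - \frac{4 \cdot 1}{4} = \left(- \frac{1}{4}\right) 4 = -1$)
$q = -16$ ($q = \frac{-108 - -76}{2} = \frac{-108 + 76}{2} = \frac{1}{2} \left(-32\right) = -16$)
$D{\left(-93 \right)} - L{\left(M,q \right)} = -93 - -75 = -93 + 75 = -18$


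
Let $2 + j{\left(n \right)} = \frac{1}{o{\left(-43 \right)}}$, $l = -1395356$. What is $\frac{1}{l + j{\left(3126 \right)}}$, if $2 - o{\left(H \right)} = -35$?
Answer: $- \frac{37}{51628245} \approx -7.1666 \cdot 10^{-7}$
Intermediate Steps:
$o{\left(H \right)} = 37$ ($o{\left(H \right)} = 2 - -35 = 2 + 35 = 37$)
$j{\left(n \right)} = - \frac{73}{37}$ ($j{\left(n \right)} = -2 + \frac{1}{37} = - \frac{73}{37}$)
$\frac{1}{l + j{\left(3126 \right)}} = \frac{1}{-1395356 - \frac{73}{37}} = \frac{1}{- \frac{51628245}{37}} = - \frac{37}{51628245}$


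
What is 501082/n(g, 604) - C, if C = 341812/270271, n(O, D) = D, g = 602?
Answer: 67610739387/81621842 ≈ 828.34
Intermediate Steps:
C = 341812/270271 (C = 341812*(1/270271) = 341812/270271 ≈ 1.2647)
501082/n(g, 604) - C = 501082/604 - 1*341812/270271 = 501082*(1/604) - 341812/270271 = 250541/302 - 341812/270271 = 67610739387/81621842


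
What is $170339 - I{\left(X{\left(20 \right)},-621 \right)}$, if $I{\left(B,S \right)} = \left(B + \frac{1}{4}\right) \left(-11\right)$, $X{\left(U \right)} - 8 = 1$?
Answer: $\frac{681763}{4} \approx 1.7044 \cdot 10^{5}$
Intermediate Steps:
$X{\left(U \right)} = 9$ ($X{\left(U \right)} = 8 + 1 = 9$)
$I{\left(B,S \right)} = - \frac{11}{4} - 11 B$ ($I{\left(B,S \right)} = \left(B + \frac{1}{4}\right) \left(-11\right) = \left(\frac{1}{4} + B\right) \left(-11\right) = - \frac{11}{4} - 11 B$)
$170339 - I{\left(X{\left(20 \right)},-621 \right)} = 170339 - \left(- \frac{11}{4} - 99\right) = 170339 - - \frac{407}{4} = 170339 + \frac{407}{4} = \frac{681763}{4}$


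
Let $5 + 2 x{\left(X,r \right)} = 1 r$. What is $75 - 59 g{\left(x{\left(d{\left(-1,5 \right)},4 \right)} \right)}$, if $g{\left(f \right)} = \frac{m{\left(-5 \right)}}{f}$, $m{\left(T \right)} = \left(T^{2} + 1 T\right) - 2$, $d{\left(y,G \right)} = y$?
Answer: $2199$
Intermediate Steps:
$x{\left(X,r \right)} = - \frac{5}{2} + \frac{r}{2}$ ($x{\left(X,r \right)} = - \frac{5}{2} + \frac{1 r}{2} = - \frac{5}{2} + \frac{r}{2}$)
$m{\left(T \right)} = -2 + T + T^{2}$ ($m{\left(T \right)} = \left(T^{2} + T\right) - 2 = \left(T + T^{2}\right) - 2 = -2 + T + T^{2}$)
$g{\left(f \right)} = \frac{18}{f}$ ($g{\left(f \right)} = \frac{-2 - 5 + \left(-5\right)^{2}}{f} = \frac{-2 - 5 + 25}{f} = \frac{18}{f}$)
$75 - 59 g{\left(x{\left(d{\left(-1,5 \right)},4 \right)} \right)} = 75 - 59 \frac{18}{- \frac{5}{2} + \frac{1}{2} \cdot 4} = 75 - 59 \frac{18}{- \frac{5}{2} + 2} = 75 - 59 \frac{18}{- \frac{1}{2}} = 75 - 59 \cdot 18 \left(-2\right) = 75 - -2124 = 75 + 2124 = 2199$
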